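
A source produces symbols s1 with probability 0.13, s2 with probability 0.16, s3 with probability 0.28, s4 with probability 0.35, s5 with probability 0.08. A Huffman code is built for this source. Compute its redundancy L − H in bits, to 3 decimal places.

0.069 bits

Entropy H = −Σ p log₂ p ≈ 2.1415 bits.
Huffman merges: 2/25+13/100→21/100; 4/25+21/100→37/100; 7/25+7/20→63/100; 37/100+63/100→1. L = 221/100 ≈ 2.2100.
L − H = 2.2100 − 2.1415 = 0.069 bits.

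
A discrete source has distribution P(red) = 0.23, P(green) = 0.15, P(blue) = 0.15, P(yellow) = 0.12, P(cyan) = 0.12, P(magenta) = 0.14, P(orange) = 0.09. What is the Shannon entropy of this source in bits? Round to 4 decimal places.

H = −Σ pᵢ log₂ pᵢ.
−0.23·log₂(0.23) = 0.4877
−0.15·log₂(0.15) = 0.4105
−0.15·log₂(0.15) = 0.4105
−0.12·log₂(0.12) = 0.3671
−0.12·log₂(0.12) = 0.3671
−0.14·log₂(0.14) = 0.3971
−0.09·log₂(0.09) = 0.3127
Sum ≈ 2.7527 → 2.7527 bits.

2.7527 bits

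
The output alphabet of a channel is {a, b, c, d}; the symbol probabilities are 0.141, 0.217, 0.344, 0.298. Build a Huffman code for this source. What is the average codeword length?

Repeatedly combine the two least-probable nodes; the expected code length is the sum of the merged weights.
merge 141/1000 + 217/1000 → 179/500
merge 149/500 + 43/125 → 321/500
merge 179/500 + 321/500 → 1
L = 179/500 + 321/500 + 1 = 2 bits/symbol.

2 bits/symbol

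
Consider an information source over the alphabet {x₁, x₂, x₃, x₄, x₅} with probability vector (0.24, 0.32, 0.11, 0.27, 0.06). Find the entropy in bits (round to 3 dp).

H = −Σ pᵢ log₂ pᵢ.
−0.24·log₂(0.24) = 0.4941
−0.32·log₂(0.32) = 0.5260
−0.11·log₂(0.11) = 0.3503
−0.27·log₂(0.27) = 0.5100
−0.06·log₂(0.06) = 0.2435
Sum ≈ 2.1240 → 2.124 bits.

2.124 bits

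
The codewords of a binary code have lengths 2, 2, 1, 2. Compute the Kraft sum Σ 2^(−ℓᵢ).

With common denominator 2^2 = 4: Σ 2^(−ℓᵢ) = 1/4 + 1/4 + 2/4 + 1/4 = 5/4 = 1.25.

1.25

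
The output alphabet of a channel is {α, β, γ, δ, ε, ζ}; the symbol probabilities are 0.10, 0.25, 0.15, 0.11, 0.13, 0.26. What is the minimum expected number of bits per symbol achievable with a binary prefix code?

Repeatedly combine the two least-probable nodes; the expected code length is the sum of the merged weights.
merge 1/10 + 11/100 → 21/100
merge 13/100 + 3/20 → 7/25
merge 21/100 + 1/4 → 23/50
merge 13/50 + 7/25 → 27/50
merge 23/50 + 27/50 → 1
L = 21/100 + 7/25 + 23/50 + 27/50 + 1 = 249/100 = 2.49 bits/symbol.

2.49 bits/symbol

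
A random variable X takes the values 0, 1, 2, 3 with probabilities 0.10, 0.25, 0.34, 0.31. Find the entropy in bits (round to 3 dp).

H = −Σ pᵢ log₂ pᵢ.
−0.10·log₂(0.10) = 0.3322
−0.25·log₂(0.25) = 0.5000
−0.34·log₂(0.34) = 0.5292
−0.31·log₂(0.31) = 0.5238
Sum ≈ 1.8852 → 1.885 bits.

1.885 bits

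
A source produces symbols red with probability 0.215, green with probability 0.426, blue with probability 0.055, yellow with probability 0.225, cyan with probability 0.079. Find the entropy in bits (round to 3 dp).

2.005 bits

H = −Σ pᵢ log₂ pᵢ.
−0.215·log₂(0.215) = 0.4768
−0.426·log₂(0.426) = 0.5244
−0.055·log₂(0.055) = 0.2301
−0.225·log₂(0.225) = 0.4842
−0.079·log₂(0.079) = 0.2893
Sum ≈ 2.0049 → 2.005 bits.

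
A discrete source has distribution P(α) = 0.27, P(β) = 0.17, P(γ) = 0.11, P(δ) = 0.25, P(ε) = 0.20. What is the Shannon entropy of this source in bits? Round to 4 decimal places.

2.2593 bits

H = −Σ pᵢ log₂ pᵢ.
−0.27·log₂(0.27) = 0.5100
−0.17·log₂(0.17) = 0.4346
−0.11·log₂(0.11) = 0.3503
−0.25·log₂(0.25) = 0.5000
−0.20·log₂(0.20) = 0.4644
Sum ≈ 2.2593 → 2.2593 bits.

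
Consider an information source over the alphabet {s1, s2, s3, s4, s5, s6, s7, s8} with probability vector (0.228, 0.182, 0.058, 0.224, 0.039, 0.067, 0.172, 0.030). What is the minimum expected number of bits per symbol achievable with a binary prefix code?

2.742 bits/symbol

Repeatedly combine the two least-probable nodes; the expected code length is the sum of the merged weights.
merge 3/100 + 39/1000 → 69/1000
merge 29/500 + 67/1000 → 1/8
merge 69/1000 + 1/8 → 97/500
merge 43/250 + 91/500 → 177/500
merge 97/500 + 28/125 → 209/500
merge 57/250 + 177/500 → 291/500
merge 209/500 + 291/500 → 1
L = 69/1000 + 1/8 + 97/500 + 177/500 + 209/500 + 291/500 + 1 = 1371/500 = 2.742 bits/symbol.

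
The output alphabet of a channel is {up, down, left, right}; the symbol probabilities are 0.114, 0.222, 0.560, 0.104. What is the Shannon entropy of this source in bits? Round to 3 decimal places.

H = −Σ pᵢ log₂ pᵢ.
−0.114·log₂(0.114) = 0.3571
−0.222·log₂(0.222) = 0.4820
−0.560·log₂(0.560) = 0.4684
−0.104·log₂(0.104) = 0.3396
Sum ≈ 1.6472 → 1.647 bits.

1.647 bits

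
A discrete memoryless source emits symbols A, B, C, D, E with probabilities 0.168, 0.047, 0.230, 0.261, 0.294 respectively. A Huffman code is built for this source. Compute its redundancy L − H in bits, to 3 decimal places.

0.063 bits

Entropy H = −Σ p log₂ p ≈ 2.1524 bits.
Huffman merges: 47/1000+21/125→43/200; 43/200+23/100→89/200; 261/1000+147/500→111/200; 89/200+111/200→1. L = 443/200 ≈ 2.2150.
L − H = 2.2150 − 2.1524 = 0.063 bits.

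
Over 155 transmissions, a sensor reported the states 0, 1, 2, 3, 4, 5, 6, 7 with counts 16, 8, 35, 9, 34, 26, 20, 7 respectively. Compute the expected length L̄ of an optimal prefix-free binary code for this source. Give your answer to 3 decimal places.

Probabilities are the counts divided by 155.
Repeatedly combine the two least-probable nodes; the expected code length is the sum of the merged weights.
merge 7/155 + 8/155 → 3/31
merge 9/155 + 3/31 → 24/155
merge 16/155 + 4/31 → 36/155
merge 24/155 + 26/155 → 10/31
merge 34/155 + 7/31 → 69/155
merge 36/155 + 10/31 → 86/155
merge 69/155 + 86/155 → 1
L = 3/31 + 24/155 + 36/155 + 10/31 + 69/155 + 86/155 + 1 = 87/31 ≈ 2.806 bits/symbol.

2.806 bits/symbol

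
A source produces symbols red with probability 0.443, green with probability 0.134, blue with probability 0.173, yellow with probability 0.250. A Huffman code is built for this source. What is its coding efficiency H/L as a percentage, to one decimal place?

99.1%

Entropy H = −Σ p log₂ p ≈ 1.8468 bits.
Huffman merges: 67/500+173/1000→307/1000; 1/4+307/1000→557/1000; 443/1000+557/1000→1. L = 233/125 ≈ 1.8640.
Efficiency = H/L = 1.8468/1.8640 = 99.1%.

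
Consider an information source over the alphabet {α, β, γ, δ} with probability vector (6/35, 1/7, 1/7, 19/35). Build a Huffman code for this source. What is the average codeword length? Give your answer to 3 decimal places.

Repeatedly combine the two least-probable nodes; the expected code length is the sum of the merged weights.
merge 1/7 + 1/7 → 2/7
merge 6/35 + 2/7 → 16/35
merge 16/35 + 19/35 → 1
L = 2/7 + 16/35 + 1 = 61/35 ≈ 1.743 bits/symbol.

1.743 bits/symbol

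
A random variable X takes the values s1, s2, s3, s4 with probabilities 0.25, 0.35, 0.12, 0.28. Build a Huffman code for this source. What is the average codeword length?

Repeatedly combine the two least-probable nodes; the expected code length is the sum of the merged weights.
merge 3/25 + 1/4 → 37/100
merge 7/25 + 7/20 → 63/100
merge 37/100 + 63/100 → 1
L = 37/100 + 63/100 + 1 = 2 bits/symbol.

2 bits/symbol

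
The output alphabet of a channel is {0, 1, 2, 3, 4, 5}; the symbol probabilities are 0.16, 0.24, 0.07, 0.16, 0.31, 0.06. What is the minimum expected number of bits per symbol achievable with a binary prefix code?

Repeatedly combine the two least-probable nodes; the expected code length is the sum of the merged weights.
merge 3/50 + 7/100 → 13/100
merge 13/100 + 4/25 → 29/100
merge 4/25 + 6/25 → 2/5
merge 29/100 + 31/100 → 3/5
merge 2/5 + 3/5 → 1
L = 13/100 + 29/100 + 2/5 + 3/5 + 1 = 121/50 = 2.42 bits/symbol.

2.42 bits/symbol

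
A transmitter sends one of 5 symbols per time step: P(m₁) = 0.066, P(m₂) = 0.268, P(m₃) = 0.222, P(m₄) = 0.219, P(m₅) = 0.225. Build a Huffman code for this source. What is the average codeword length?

Repeatedly combine the two least-probable nodes; the expected code length is the sum of the merged weights.
merge 33/500 + 219/1000 → 57/200
merge 111/500 + 9/40 → 447/1000
merge 67/250 + 57/200 → 553/1000
merge 447/1000 + 553/1000 → 1
L = 57/200 + 447/1000 + 553/1000 + 1 = 457/200 = 2.285 bits/symbol.

2.285 bits/symbol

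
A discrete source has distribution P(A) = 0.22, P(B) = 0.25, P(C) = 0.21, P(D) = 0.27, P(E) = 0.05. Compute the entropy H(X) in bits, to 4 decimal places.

H = −Σ pᵢ log₂ pᵢ.
−0.22·log₂(0.22) = 0.4806
−0.25·log₂(0.25) = 0.5000
−0.21·log₂(0.21) = 0.4728
−0.27·log₂(0.27) = 0.5100
−0.05·log₂(0.05) = 0.2161
Sum ≈ 2.1795 → 2.1795 bits.

2.1795 bits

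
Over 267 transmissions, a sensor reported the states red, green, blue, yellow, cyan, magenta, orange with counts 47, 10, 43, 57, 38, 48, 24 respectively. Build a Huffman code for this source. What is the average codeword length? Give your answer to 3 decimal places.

Probabilities are the counts divided by 267.
Repeatedly combine the two least-probable nodes; the expected code length is the sum of the merged weights.
merge 10/267 + 8/89 → 34/267
merge 34/267 + 38/267 → 24/89
merge 43/267 + 47/267 → 30/89
merge 16/89 + 19/89 → 35/89
merge 24/89 + 30/89 → 54/89
merge 35/89 + 54/89 → 1
L = 34/267 + 24/89 + 30/89 + 35/89 + 54/89 + 1 = 730/267 ≈ 2.734 bits/symbol.

2.734 bits/symbol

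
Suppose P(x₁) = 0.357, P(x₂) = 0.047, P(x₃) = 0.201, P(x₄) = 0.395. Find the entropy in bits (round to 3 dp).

1.732 bits

H = −Σ pᵢ log₂ pᵢ.
−0.357·log₂(0.357) = 0.5305
−0.047·log₂(0.047) = 0.2073
−0.201·log₂(0.201) = 0.4653
−0.395·log₂(0.395) = 0.5293
Sum ≈ 1.7324 → 1.732 bits.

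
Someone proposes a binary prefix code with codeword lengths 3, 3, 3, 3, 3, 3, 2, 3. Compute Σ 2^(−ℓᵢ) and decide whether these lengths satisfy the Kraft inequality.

With common denominator 2^3 = 8: Σ 2^(−ℓᵢ) = 1/8 + 1/8 + 1/8 + 1/8 + 1/8 + 1/8 + 2/8 + 1/8 = 9/8 = 1.125.
Kraft's inequality requires Σ ≤ 1; here Σ = 1.125 > 1, so no such prefix code exists.

1.125; no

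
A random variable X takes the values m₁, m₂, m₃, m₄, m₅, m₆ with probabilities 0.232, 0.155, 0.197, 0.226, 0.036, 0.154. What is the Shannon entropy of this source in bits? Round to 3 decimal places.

H = −Σ pᵢ log₂ pᵢ.
−0.232·log₂(0.232) = 0.4890
−0.155·log₂(0.155) = 0.4169
−0.197·log₂(0.197) = 0.4617
−0.226·log₂(0.226) = 0.4849
−0.036·log₂(0.036) = 0.1727
−0.154·log₂(0.154) = 0.4156
Sum ≈ 2.4408 → 2.441 bits.

2.441 bits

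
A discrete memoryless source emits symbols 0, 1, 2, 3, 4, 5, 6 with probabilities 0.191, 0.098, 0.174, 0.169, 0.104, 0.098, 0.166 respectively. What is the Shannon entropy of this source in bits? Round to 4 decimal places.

2.7551 bits

H = −Σ pᵢ log₂ pᵢ.
−0.191·log₂(0.191) = 0.4562
−0.098·log₂(0.098) = 0.3284
−0.174·log₂(0.174) = 0.4390
−0.169·log₂(0.169) = 0.4335
−0.104·log₂(0.104) = 0.3396
−0.098·log₂(0.098) = 0.3284
−0.166·log₂(0.166) = 0.4301
Sum ≈ 2.7551 → 2.7551 bits.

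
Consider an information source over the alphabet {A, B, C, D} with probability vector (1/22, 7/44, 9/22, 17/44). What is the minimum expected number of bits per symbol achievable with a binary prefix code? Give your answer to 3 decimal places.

Repeatedly combine the two least-probable nodes; the expected code length is the sum of the merged weights.
merge 1/22 + 7/44 → 9/44
merge 9/44 + 17/44 → 13/22
merge 9/22 + 13/22 → 1
L = 9/44 + 13/22 + 1 = 79/44 ≈ 1.795 bits/symbol.

1.795 bits/symbol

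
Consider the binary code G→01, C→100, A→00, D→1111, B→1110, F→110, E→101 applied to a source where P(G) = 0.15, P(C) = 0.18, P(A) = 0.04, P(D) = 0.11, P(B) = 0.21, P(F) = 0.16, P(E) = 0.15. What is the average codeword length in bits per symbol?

3.13 bits/symbol

L̄ = Σ pᵢ·ℓᵢ = 0.15·2 + 0.18·3 + 0.04·2 + 0.11·4 + 0.21·4 + 0.16·3 + 0.15·3 = 3.13 bits/symbol.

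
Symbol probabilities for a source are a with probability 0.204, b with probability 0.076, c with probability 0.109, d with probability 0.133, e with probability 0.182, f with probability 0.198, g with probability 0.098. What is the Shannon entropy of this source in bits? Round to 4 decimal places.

H = −Σ pᵢ log₂ pᵢ.
−0.204·log₂(0.204) = 0.4678
−0.076·log₂(0.076) = 0.2826
−0.109·log₂(0.109) = 0.3485
−0.133·log₂(0.133) = 0.3871
−0.182·log₂(0.182) = 0.4474
−0.198·log₂(0.198) = 0.4626
−0.098·log₂(0.098) = 0.3284
Sum ≈ 2.7244 → 2.7244 bits.

2.7244 bits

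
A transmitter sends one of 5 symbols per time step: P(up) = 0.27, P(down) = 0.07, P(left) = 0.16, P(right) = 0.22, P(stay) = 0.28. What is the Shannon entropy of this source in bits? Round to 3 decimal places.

H = −Σ pᵢ log₂ pᵢ.
−0.27·log₂(0.27) = 0.5100
−0.07·log₂(0.07) = 0.2686
−0.16·log₂(0.16) = 0.4230
−0.22·log₂(0.22) = 0.4806
−0.28·log₂(0.28) = 0.5142
Sum ≈ 2.1964 → 2.196 bits.

2.196 bits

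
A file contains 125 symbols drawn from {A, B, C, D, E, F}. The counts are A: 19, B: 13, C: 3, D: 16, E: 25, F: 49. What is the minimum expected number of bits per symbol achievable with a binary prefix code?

2.344 bits/symbol

Probabilities are the counts divided by 125.
Repeatedly combine the two least-probable nodes; the expected code length is the sum of the merged weights.
merge 3/125 + 13/125 → 16/125
merge 16/125 + 16/125 → 32/125
merge 19/125 + 1/5 → 44/125
merge 32/125 + 44/125 → 76/125
merge 49/125 + 76/125 → 1
L = 16/125 + 32/125 + 44/125 + 76/125 + 1 = 293/125 = 2.344 bits/symbol.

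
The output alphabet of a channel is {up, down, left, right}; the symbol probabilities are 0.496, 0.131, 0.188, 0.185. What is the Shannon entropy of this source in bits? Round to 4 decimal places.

1.7896 bits

H = −Σ pᵢ log₂ pᵢ.
−0.496·log₂(0.496) = 0.5017
−0.131·log₂(0.131) = 0.3841
−0.188·log₂(0.188) = 0.4533
−0.185·log₂(0.185) = 0.4504
Sum ≈ 1.7896 → 1.7896 bits.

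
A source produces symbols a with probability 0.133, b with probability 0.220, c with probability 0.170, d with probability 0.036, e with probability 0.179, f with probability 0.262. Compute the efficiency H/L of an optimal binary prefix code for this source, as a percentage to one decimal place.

96.7%

Entropy H = −Σ p log₂ p ≈ 2.4255 bits.
Huffman merges: 9/250+133/1000→169/1000; 169/1000+17/100→339/1000; 179/1000+11/50→399/1000; 131/500+339/1000→601/1000; 399/1000+601/1000→1. L = 627/250 ≈ 2.5080.
Efficiency = H/L = 2.4255/2.5080 = 96.7%.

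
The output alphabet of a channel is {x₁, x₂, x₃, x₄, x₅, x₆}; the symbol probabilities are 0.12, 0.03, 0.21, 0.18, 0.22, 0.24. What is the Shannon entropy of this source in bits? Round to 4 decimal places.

2.4117 bits

H = −Σ pᵢ log₂ pᵢ.
−0.12·log₂(0.12) = 0.3671
−0.03·log₂(0.03) = 0.1518
−0.21·log₂(0.21) = 0.4728
−0.18·log₂(0.18) = 0.4453
−0.22·log₂(0.22) = 0.4806
−0.24·log₂(0.24) = 0.4941
Sum ≈ 2.4117 → 2.4117 bits.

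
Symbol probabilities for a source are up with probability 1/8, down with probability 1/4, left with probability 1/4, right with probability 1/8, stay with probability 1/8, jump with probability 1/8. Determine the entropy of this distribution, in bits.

2.5 bits

Each probability is a power of 1/2, so log₂(1/p) is an integer.
H = Σ p·log₂(1/p) = 1/8·3 + 1/4·2 + 1/4·2 + 1/8·3 + 1/8·3 + 1/8·3 = 2.5 bits.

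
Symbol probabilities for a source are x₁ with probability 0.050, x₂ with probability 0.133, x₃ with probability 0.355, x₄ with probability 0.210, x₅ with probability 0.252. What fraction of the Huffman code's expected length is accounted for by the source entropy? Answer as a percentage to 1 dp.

Entropy H = −Σ p log₂ p ≈ 2.1075 bits.
Huffman merges: 1/20+133/1000→183/1000; 183/1000+21/100→393/1000; 63/250+71/200→607/1000; 393/1000+607/1000→1. L = 2183/1000 ≈ 2.1830.
Efficiency = H/L = 2.1075/2.1830 = 96.5%.

96.5%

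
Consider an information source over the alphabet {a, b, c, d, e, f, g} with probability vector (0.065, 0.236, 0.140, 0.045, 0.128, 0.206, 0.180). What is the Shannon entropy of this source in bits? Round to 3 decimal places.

H = −Σ pᵢ log₂ pᵢ.
−0.065·log₂(0.065) = 0.2563
−0.236·log₂(0.236) = 0.4916
−0.140·log₂(0.140) = 0.3971
−0.045·log₂(0.045) = 0.2013
−0.128·log₂(0.128) = 0.3796
−0.206·log₂(0.206) = 0.4695
−0.180·log₂(0.180) = 0.4453
Sum ≈ 2.6408 → 2.641 bits.

2.641 bits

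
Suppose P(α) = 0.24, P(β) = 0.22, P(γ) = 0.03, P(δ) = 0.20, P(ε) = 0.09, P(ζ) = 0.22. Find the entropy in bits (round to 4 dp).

2.3841 bits

H = −Σ pᵢ log₂ pᵢ.
−0.24·log₂(0.24) = 0.4941
−0.22·log₂(0.22) = 0.4806
−0.03·log₂(0.03) = 0.1518
−0.20·log₂(0.20) = 0.4644
−0.09·log₂(0.09) = 0.3127
−0.22·log₂(0.22) = 0.4806
Sum ≈ 2.3841 → 2.3841 bits.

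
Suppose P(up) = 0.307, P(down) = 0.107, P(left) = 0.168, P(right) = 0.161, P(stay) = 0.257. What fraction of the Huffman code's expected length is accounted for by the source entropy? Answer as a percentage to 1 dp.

Entropy H = −Σ p log₂ p ≈ 2.2284 bits.
Huffman merges: 107/1000+161/1000→67/250; 21/125+257/1000→17/40; 67/250+307/1000→23/40; 17/40+23/40→1. L = 567/250 ≈ 2.2680.
Efficiency = H/L = 2.2284/2.2680 = 98.3%.

98.3%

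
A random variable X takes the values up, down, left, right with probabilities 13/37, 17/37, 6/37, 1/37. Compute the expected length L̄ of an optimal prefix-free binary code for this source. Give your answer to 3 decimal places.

Repeatedly combine the two least-probable nodes; the expected code length is the sum of the merged weights.
merge 1/37 + 6/37 → 7/37
merge 7/37 + 13/37 → 20/37
merge 17/37 + 20/37 → 1
L = 7/37 + 20/37 + 1 = 64/37 ≈ 1.730 bits/symbol.

1.730 bits/symbol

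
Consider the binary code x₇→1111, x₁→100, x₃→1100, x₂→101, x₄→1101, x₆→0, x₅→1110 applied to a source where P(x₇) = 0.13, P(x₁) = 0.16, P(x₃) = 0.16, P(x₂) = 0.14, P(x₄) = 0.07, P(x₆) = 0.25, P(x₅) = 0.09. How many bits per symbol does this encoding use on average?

L̄ = Σ pᵢ·ℓᵢ = 0.13·4 + 0.16·3 + 0.16·4 + 0.14·3 + 0.07·4 + 0.25·1 + 0.09·4 = 2.95 bits/symbol.

2.95 bits/symbol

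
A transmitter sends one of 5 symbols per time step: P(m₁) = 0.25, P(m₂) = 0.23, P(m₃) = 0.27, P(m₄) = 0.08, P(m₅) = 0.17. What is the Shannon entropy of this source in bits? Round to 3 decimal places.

2.224 bits

H = −Σ pᵢ log₂ pᵢ.
−0.25·log₂(0.25) = 0.5000
−0.23·log₂(0.23) = 0.4877
−0.27·log₂(0.27) = 0.5100
−0.08·log₂(0.08) = 0.2915
−0.17·log₂(0.17) = 0.4346
Sum ≈ 2.2238 → 2.224 bits.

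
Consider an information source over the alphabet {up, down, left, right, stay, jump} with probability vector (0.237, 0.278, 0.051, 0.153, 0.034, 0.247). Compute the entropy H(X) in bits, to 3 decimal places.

H = −Σ pᵢ log₂ pᵢ.
−0.237·log₂(0.237) = 0.4923
−0.278·log₂(0.278) = 0.5134
−0.051·log₂(0.051) = 0.2190
−0.153·log₂(0.153) = 0.4144
−0.034·log₂(0.034) = 0.1659
−0.247·log₂(0.247) = 0.4983
Sum ≈ 2.3032 → 2.303 bits.

2.303 bits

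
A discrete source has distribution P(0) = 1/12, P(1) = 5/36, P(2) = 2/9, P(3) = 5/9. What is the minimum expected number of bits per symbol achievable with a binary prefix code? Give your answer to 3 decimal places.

1.667 bits/symbol

Repeatedly combine the two least-probable nodes; the expected code length is the sum of the merged weights.
merge 1/12 + 5/36 → 2/9
merge 2/9 + 2/9 → 4/9
merge 4/9 + 5/9 → 1
L = 2/9 + 4/9 + 1 = 5/3 ≈ 1.667 bits/symbol.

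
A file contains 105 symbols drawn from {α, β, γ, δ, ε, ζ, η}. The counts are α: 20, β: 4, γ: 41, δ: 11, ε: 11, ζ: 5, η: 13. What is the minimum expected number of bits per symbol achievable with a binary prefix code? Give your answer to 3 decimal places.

Probabilities are the counts divided by 105.
Repeatedly combine the two least-probable nodes; the expected code length is the sum of the merged weights.
merge 4/105 + 1/21 → 3/35
merge 3/35 + 11/105 → 4/21
merge 11/105 + 13/105 → 8/35
merge 4/21 + 4/21 → 8/21
merge 8/35 + 8/21 → 64/105
merge 41/105 + 64/105 → 1
L = 3/35 + 4/21 + 8/35 + 8/21 + 64/105 + 1 = 262/105 ≈ 2.495 bits/symbol.

2.495 bits/symbol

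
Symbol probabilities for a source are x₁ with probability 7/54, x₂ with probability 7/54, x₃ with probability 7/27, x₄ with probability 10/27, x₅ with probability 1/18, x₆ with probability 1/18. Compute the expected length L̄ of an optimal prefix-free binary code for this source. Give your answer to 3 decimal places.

2.352 bits/symbol

Repeatedly combine the two least-probable nodes; the expected code length is the sum of the merged weights.
merge 1/18 + 1/18 → 1/9
merge 1/9 + 7/54 → 13/54
merge 7/54 + 13/54 → 10/27
merge 7/27 + 10/27 → 17/27
merge 10/27 + 17/27 → 1
L = 1/9 + 13/54 + 10/27 + 17/27 + 1 = 127/54 ≈ 2.352 bits/symbol.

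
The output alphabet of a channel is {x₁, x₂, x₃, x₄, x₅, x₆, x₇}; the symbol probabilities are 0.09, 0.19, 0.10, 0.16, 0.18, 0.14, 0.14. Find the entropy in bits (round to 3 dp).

2.763 bits

H = −Σ pᵢ log₂ pᵢ.
−0.09·log₂(0.09) = 0.3127
−0.19·log₂(0.19) = 0.4552
−0.10·log₂(0.10) = 0.3322
−0.16·log₂(0.16) = 0.4230
−0.18·log₂(0.18) = 0.4453
−0.14·log₂(0.14) = 0.3971
−0.14·log₂(0.14) = 0.3971
Sum ≈ 2.7626 → 2.763 bits.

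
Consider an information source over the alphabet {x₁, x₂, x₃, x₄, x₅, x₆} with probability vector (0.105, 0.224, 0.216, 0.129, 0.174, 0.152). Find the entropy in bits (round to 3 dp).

H = −Σ pᵢ log₂ pᵢ.
−0.105·log₂(0.105) = 0.3414
−0.224·log₂(0.224) = 0.4835
−0.216·log₂(0.216) = 0.4776
−0.129·log₂(0.129) = 0.3811
−0.174·log₂(0.174) = 0.4390
−0.152·log₂(0.152) = 0.4131
Sum ≈ 2.5357 → 2.536 bits.

2.536 bits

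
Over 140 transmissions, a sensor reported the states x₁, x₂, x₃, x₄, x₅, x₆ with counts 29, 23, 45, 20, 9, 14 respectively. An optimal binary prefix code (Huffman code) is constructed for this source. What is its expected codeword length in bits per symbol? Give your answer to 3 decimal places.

2.471 bits/symbol

Probabilities are the counts divided by 140.
Repeatedly combine the two least-probable nodes; the expected code length is the sum of the merged weights.
merge 9/140 + 1/10 → 23/140
merge 1/7 + 23/140 → 43/140
merge 23/140 + 29/140 → 13/35
merge 43/140 + 9/28 → 22/35
merge 13/35 + 22/35 → 1
L = 23/140 + 43/140 + 13/35 + 22/35 + 1 = 173/70 ≈ 2.471 bits/symbol.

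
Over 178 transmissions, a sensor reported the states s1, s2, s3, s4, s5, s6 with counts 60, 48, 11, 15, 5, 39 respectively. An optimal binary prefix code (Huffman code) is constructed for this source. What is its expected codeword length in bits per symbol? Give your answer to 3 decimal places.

2.264 bits/symbol

Probabilities are the counts divided by 178.
Repeatedly combine the two least-probable nodes; the expected code length is the sum of the merged weights.
merge 5/178 + 11/178 → 8/89
merge 15/178 + 8/89 → 31/178
merge 31/178 + 39/178 → 35/89
merge 24/89 + 30/89 → 54/89
merge 35/89 + 54/89 → 1
L = 8/89 + 31/178 + 35/89 + 54/89 + 1 = 403/178 ≈ 2.264 bits/symbol.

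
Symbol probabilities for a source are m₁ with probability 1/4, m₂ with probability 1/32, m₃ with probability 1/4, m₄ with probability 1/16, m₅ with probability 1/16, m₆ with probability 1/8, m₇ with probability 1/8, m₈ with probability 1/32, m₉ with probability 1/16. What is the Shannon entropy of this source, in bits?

Each probability is a power of 1/2, so log₂(1/p) is an integer.
H = Σ p·log₂(1/p) = 1/4·2 + 1/32·5 + 1/4·2 + 1/16·4 + 1/16·4 + 1/8·3 + 1/8·3 + 1/32·5 + 1/16·4 = 2.8125 bits.

2.8125 bits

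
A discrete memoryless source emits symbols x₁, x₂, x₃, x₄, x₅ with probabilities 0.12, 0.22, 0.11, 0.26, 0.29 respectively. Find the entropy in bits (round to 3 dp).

H = −Σ pᵢ log₂ pᵢ.
−0.12·log₂(0.12) = 0.3671
−0.22·log₂(0.22) = 0.4806
−0.11·log₂(0.11) = 0.3503
−0.26·log₂(0.26) = 0.5053
−0.29·log₂(0.29) = 0.5179
Sum ≈ 2.2211 → 2.221 bits.

2.221 bits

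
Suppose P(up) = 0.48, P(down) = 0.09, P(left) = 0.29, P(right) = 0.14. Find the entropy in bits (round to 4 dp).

H = −Σ pᵢ log₂ pᵢ.
−0.48·log₂(0.48) = 0.5083
−0.09·log₂(0.09) = 0.3127
−0.29·log₂(0.29) = 0.5179
−0.14·log₂(0.14) = 0.3971
Sum ≈ 1.7359 → 1.7359 bits.

1.7359 bits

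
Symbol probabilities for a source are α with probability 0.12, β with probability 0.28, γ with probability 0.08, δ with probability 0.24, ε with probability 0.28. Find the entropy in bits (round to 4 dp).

2.1812 bits

H = −Σ pᵢ log₂ pᵢ.
−0.12·log₂(0.12) = 0.3671
−0.28·log₂(0.28) = 0.5142
−0.08·log₂(0.08) = 0.2915
−0.24·log₂(0.24) = 0.4941
−0.28·log₂(0.28) = 0.5142
Sum ≈ 2.1812 → 2.1812 bits.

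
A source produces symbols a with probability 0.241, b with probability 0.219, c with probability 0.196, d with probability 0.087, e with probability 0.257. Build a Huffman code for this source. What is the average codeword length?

Repeatedly combine the two least-probable nodes; the expected code length is the sum of the merged weights.
merge 87/1000 + 49/250 → 283/1000
merge 219/1000 + 241/1000 → 23/50
merge 257/1000 + 283/1000 → 27/50
merge 23/50 + 27/50 → 1
L = 283/1000 + 23/50 + 27/50 + 1 = 2283/1000 = 2.283 bits/symbol.

2.283 bits/symbol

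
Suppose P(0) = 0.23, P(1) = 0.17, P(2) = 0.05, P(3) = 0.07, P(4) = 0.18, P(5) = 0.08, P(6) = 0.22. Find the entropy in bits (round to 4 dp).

H = −Σ pᵢ log₂ pᵢ.
−0.23·log₂(0.23) = 0.4877
−0.17·log₂(0.17) = 0.4346
−0.05·log₂(0.05) = 0.2161
−0.07·log₂(0.07) = 0.2686
−0.18·log₂(0.18) = 0.4453
−0.08·log₂(0.08) = 0.2915
−0.22·log₂(0.22) = 0.4806
Sum ≈ 2.6243 → 2.6243 bits.

2.6243 bits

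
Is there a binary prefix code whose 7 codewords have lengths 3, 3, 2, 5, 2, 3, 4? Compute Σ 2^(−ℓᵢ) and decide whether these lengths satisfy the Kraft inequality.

With common denominator 2^5 = 32: Σ 2^(−ℓᵢ) = 4/32 + 4/32 + 8/32 + 1/32 + 8/32 + 4/32 + 2/32 = 31/32 = 0.96875.
Kraft's inequality requires Σ ≤ 1; here Σ = 0.96875 ≤ 1, so such a prefix code exists.

0.96875; yes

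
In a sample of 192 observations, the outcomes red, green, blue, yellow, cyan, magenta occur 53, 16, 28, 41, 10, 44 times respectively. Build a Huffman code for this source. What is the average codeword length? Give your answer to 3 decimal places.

2.417 bits/symbol

Probabilities are the counts divided by 192.
Repeatedly combine the two least-probable nodes; the expected code length is the sum of the merged weights.
merge 5/96 + 1/12 → 13/96
merge 13/96 + 7/48 → 9/32
merge 41/192 + 11/48 → 85/192
merge 53/192 + 9/32 → 107/192
merge 85/192 + 107/192 → 1
L = 13/96 + 9/32 + 85/192 + 107/192 + 1 = 29/12 ≈ 2.417 bits/symbol.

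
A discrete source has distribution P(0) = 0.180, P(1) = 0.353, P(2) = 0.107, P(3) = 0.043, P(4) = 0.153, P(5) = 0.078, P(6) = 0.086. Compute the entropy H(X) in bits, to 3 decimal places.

H = −Σ pᵢ log₂ pᵢ.
−0.180·log₂(0.180) = 0.4453
−0.353·log₂(0.353) = 0.5303
−0.107·log₂(0.107) = 0.3450
−0.043·log₂(0.043) = 0.1952
−0.153·log₂(0.153) = 0.4144
−0.078·log₂(0.078) = 0.2871
−0.086·log₂(0.086) = 0.3044
Sum ≈ 2.5217 → 2.522 bits.

2.522 bits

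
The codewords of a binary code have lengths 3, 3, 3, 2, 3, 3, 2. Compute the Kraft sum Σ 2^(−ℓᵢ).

With common denominator 2^3 = 8: Σ 2^(−ℓᵢ) = 1/8 + 1/8 + 1/8 + 2/8 + 1/8 + 1/8 + 2/8 = 9/8 = 1.125.

1.125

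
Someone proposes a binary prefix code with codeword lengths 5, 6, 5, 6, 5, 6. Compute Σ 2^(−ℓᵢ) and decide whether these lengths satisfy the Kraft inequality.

With common denominator 2^6 = 64: Σ 2^(−ℓᵢ) = 2/64 + 1/64 + 2/64 + 1/64 + 2/64 + 1/64 = 9/64 = 0.140625.
Kraft's inequality requires Σ ≤ 1; here Σ = 0.140625 ≤ 1, so such a prefix code exists.

0.140625; yes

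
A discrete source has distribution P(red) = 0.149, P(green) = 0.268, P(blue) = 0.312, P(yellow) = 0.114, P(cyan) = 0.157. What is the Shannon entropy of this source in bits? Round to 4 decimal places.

2.2192 bits

H = −Σ pᵢ log₂ pᵢ.
−0.149·log₂(0.149) = 0.4092
−0.268·log₂(0.268) = 0.5091
−0.312·log₂(0.312) = 0.5243
−0.114·log₂(0.114) = 0.3571
−0.157·log₂(0.157) = 0.4194
Sum ≈ 2.2192 → 2.2192 bits.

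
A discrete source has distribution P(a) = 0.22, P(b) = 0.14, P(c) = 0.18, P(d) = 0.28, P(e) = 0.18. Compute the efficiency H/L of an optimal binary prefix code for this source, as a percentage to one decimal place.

Entropy H = −Σ p log₂ p ≈ 2.2825 bits.
Huffman merges: 7/50+9/50→8/25; 9/50+11/50→2/5; 7/25+8/25→3/5; 2/5+3/5→1. L = 58/25 ≈ 2.3200.
Efficiency = H/L = 2.2825/2.3200 = 98.4%.

98.4%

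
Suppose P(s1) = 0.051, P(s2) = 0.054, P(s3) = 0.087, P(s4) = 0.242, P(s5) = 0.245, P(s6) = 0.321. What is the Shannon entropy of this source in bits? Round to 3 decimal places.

2.272 bits

H = −Σ pᵢ log₂ pᵢ.
−0.051·log₂(0.051) = 0.2190
−0.054·log₂(0.054) = 0.2274
−0.087·log₂(0.087) = 0.3065
−0.242·log₂(0.242) = 0.4954
−0.245·log₂(0.245) = 0.4971
−0.321·log₂(0.321) = 0.5262
Sum ≈ 2.2716 → 2.272 bits.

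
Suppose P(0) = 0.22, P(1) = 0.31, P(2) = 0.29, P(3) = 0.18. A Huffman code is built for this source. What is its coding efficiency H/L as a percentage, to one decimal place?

98.4%

Entropy H = −Σ p log₂ p ≈ 1.9676 bits.
Huffman merges: 9/50+11/50→2/5; 29/100+31/100→3/5; 2/5+3/5→1. L = 2 ≈ 2.0000.
Efficiency = H/L = 1.9676/2.0000 = 98.4%.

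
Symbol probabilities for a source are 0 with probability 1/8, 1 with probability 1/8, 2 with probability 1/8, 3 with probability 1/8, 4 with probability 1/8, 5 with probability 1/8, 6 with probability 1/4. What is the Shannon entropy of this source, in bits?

2.75 bits

Each probability is a power of 1/2, so log₂(1/p) is an integer.
H = Σ p·log₂(1/p) = 1/8·3 + 1/8·3 + 1/8·3 + 1/8·3 + 1/8·3 + 1/8·3 + 1/4·2 = 2.75 bits.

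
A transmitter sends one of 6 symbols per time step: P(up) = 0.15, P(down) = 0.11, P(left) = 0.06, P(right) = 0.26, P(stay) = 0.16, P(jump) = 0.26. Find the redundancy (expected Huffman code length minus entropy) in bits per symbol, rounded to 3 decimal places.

0.042 bits

Entropy H = −Σ p log₂ p ≈ 2.4380 bits.
Huffman merges: 3/50+11/100→17/100; 3/20+4/25→31/100; 17/100+13/50→43/100; 13/50+31/100→57/100; 43/100+57/100→1. L = 62/25 ≈ 2.4800.
L − H = 2.4800 − 2.4380 = 0.042 bits.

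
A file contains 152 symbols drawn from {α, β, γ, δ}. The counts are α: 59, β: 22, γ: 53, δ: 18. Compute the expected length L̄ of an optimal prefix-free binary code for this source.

1.875 bits/symbol

Probabilities are the counts divided by 152.
Repeatedly combine the two least-probable nodes; the expected code length is the sum of the merged weights.
merge 9/76 + 11/76 → 5/19
merge 5/19 + 53/152 → 93/152
merge 59/152 + 93/152 → 1
L = 5/19 + 93/152 + 1 = 15/8 = 1.875 bits/symbol.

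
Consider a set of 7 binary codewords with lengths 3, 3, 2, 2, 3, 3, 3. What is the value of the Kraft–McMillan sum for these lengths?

1.125

With common denominator 2^3 = 8: Σ 2^(−ℓᵢ) = 1/8 + 1/8 + 2/8 + 2/8 + 1/8 + 1/8 + 1/8 = 9/8 = 1.125.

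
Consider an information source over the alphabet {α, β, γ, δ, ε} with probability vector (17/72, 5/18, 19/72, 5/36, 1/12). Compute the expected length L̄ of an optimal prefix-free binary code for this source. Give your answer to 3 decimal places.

Repeatedly combine the two least-probable nodes; the expected code length is the sum of the merged weights.
merge 1/12 + 5/36 → 2/9
merge 2/9 + 17/72 → 11/24
merge 19/72 + 5/18 → 13/24
merge 11/24 + 13/24 → 1
L = 2/9 + 11/24 + 13/24 + 1 = 20/9 ≈ 2.222 bits/symbol.

2.222 bits/symbol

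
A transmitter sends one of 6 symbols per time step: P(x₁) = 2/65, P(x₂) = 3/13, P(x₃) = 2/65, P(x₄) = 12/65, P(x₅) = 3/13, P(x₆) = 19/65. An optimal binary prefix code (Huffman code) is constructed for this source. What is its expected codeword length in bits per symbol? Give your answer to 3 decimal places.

Repeatedly combine the two least-probable nodes; the expected code length is the sum of the merged weights.
merge 2/65 + 2/65 → 4/65
merge 4/65 + 12/65 → 16/65
merge 3/13 + 3/13 → 6/13
merge 16/65 + 19/65 → 7/13
merge 6/13 + 7/13 → 1
L = 4/65 + 16/65 + 6/13 + 7/13 + 1 = 30/13 ≈ 2.308 bits/symbol.

2.308 bits/symbol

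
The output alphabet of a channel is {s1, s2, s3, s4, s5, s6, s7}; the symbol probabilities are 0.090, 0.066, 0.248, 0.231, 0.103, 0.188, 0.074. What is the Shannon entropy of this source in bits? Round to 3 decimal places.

2.628 bits

H = −Σ pᵢ log₂ pᵢ.
−0.090·log₂(0.090) = 0.3127
−0.066·log₂(0.066) = 0.2588
−0.248·log₂(0.248) = 0.4989
−0.231·log₂(0.231) = 0.4883
−0.103·log₂(0.103) = 0.3378
−0.188·log₂(0.188) = 0.4533
−0.074·log₂(0.074) = 0.2780
Sum ≈ 2.6277 → 2.628 bits.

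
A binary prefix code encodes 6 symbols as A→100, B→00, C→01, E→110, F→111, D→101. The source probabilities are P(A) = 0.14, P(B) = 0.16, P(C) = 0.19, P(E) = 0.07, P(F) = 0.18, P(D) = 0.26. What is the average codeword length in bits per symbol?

2.65 bits/symbol

L̄ = Σ pᵢ·ℓᵢ = 0.14·3 + 0.16·2 + 0.19·2 + 0.07·3 + 0.18·3 + 0.26·3 = 2.65 bits/symbol.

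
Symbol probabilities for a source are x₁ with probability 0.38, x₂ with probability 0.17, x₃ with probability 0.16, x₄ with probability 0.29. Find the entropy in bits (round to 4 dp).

1.9060 bits

H = −Σ pᵢ log₂ pᵢ.
−0.38·log₂(0.38) = 0.5305
−0.17·log₂(0.17) = 0.4346
−0.16·log₂(0.16) = 0.4230
−0.29·log₂(0.29) = 0.5179
Sum ≈ 1.9060 → 1.9060 bits.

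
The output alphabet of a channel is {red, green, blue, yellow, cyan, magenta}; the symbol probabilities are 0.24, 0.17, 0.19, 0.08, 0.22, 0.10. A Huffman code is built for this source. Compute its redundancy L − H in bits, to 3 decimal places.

Entropy H = −Σ p log₂ p ≈ 2.4882 bits.
Huffman merges: 2/25+1/10→9/50; 17/100+9/50→7/20; 19/100+11/50→41/100; 6/25+7/20→59/100; 41/100+59/100→1. L = 253/100 ≈ 2.5300.
L − H = 2.5300 − 2.4882 = 0.042 bits.

0.042 bits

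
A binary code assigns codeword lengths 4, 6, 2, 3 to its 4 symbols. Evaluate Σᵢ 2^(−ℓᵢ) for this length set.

With common denominator 2^6 = 64: Σ 2^(−ℓᵢ) = 4/64 + 1/64 + 16/64 + 8/64 = 29/64 = 0.453125.

0.453125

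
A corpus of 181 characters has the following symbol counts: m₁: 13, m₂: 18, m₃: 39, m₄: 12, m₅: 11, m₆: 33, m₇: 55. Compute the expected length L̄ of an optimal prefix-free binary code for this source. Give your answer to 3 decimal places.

Probabilities are the counts divided by 181.
Repeatedly combine the two least-probable nodes; the expected code length is the sum of the merged weights.
merge 11/181 + 12/181 → 23/181
merge 13/181 + 18/181 → 31/181
merge 23/181 + 31/181 → 54/181
merge 33/181 + 39/181 → 72/181
merge 54/181 + 55/181 → 109/181
merge 72/181 + 109/181 → 1
L = 23/181 + 31/181 + 54/181 + 72/181 + 109/181 + 1 = 470/181 ≈ 2.597 bits/symbol.

2.597 bits/symbol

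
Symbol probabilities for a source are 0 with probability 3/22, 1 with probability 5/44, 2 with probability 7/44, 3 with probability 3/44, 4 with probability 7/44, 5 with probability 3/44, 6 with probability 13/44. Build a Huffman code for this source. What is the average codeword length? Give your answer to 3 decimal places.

Repeatedly combine the two least-probable nodes; the expected code length is the sum of the merged weights.
merge 3/44 + 3/44 → 3/22
merge 5/44 + 3/22 → 1/4
merge 3/22 + 7/44 → 13/44
merge 7/44 + 1/4 → 9/22
merge 13/44 + 13/44 → 13/22
merge 9/22 + 13/22 → 1
L = 3/22 + 1/4 + 13/44 + 9/22 + 13/22 + 1 = 59/22 ≈ 2.682 bits/symbol.

2.682 bits/symbol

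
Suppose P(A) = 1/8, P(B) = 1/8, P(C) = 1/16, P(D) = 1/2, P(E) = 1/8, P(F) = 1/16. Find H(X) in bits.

Each probability is a power of 1/2, so log₂(1/p) is an integer.
H = Σ p·log₂(1/p) = 1/8·3 + 1/8·3 + 1/16·4 + 1/2·1 + 1/8·3 + 1/16·4 = 2.125 bits.

2.125 bits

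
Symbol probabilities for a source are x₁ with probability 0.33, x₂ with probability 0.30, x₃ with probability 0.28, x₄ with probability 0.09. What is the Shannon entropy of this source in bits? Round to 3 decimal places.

1.876 bits

H = −Σ pᵢ log₂ pᵢ.
−0.33·log₂(0.33) = 0.5278
−0.30·log₂(0.30) = 0.5211
−0.28·log₂(0.28) = 0.5142
−0.09·log₂(0.09) = 0.3127
Sum ≈ 1.8758 → 1.876 bits.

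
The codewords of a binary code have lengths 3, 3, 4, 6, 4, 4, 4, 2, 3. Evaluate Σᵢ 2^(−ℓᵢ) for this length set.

With common denominator 2^6 = 64: Σ 2^(−ℓᵢ) = 8/64 + 8/64 + 4/64 + 1/64 + 4/64 + 4/64 + 4/64 + 16/64 + 8/64 = 57/64 = 0.890625.

0.890625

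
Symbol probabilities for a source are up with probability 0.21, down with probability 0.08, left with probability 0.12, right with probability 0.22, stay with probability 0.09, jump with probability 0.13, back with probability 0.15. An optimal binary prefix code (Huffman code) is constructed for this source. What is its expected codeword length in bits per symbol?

2.74 bits/symbol

Repeatedly combine the two least-probable nodes; the expected code length is the sum of the merged weights.
merge 2/25 + 9/100 → 17/100
merge 3/25 + 13/100 → 1/4
merge 3/20 + 17/100 → 8/25
merge 21/100 + 11/50 → 43/100
merge 1/4 + 8/25 → 57/100
merge 43/100 + 57/100 → 1
L = 17/100 + 1/4 + 8/25 + 43/100 + 57/100 + 1 = 137/50 = 2.74 bits/symbol.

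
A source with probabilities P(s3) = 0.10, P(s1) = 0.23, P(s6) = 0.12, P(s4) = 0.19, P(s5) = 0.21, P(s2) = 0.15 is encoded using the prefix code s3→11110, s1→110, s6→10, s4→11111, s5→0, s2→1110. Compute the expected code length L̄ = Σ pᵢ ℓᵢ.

L̄ = Σ pᵢ·ℓᵢ = 0.10·5 + 0.23·3 + 0.12·2 + 0.19·5 + 0.21·1 + 0.15·4 = 3.19 bits/symbol.

3.19 bits/symbol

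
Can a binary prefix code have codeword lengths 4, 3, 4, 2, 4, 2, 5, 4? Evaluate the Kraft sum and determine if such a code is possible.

With common denominator 2^5 = 32: Σ 2^(−ℓᵢ) = 2/32 + 4/32 + 2/32 + 8/32 + 2/32 + 8/32 + 1/32 + 2/32 = 29/32 = 0.90625.
Kraft's inequality requires Σ ≤ 1; here Σ = 0.90625 ≤ 1, so such a prefix code exists.

0.90625; yes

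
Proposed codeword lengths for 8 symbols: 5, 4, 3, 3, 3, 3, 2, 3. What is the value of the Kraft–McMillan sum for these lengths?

With common denominator 2^5 = 32: Σ 2^(−ℓᵢ) = 1/32 + 2/32 + 4/32 + 4/32 + 4/32 + 4/32 + 8/32 + 4/32 = 31/32 = 0.96875.

0.96875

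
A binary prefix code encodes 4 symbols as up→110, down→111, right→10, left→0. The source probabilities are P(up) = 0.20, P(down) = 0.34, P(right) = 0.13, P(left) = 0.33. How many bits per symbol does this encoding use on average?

L̄ = Σ pᵢ·ℓᵢ = 0.20·3 + 0.34·3 + 0.13·2 + 0.33·1 = 2.21 bits/symbol.

2.21 bits/symbol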